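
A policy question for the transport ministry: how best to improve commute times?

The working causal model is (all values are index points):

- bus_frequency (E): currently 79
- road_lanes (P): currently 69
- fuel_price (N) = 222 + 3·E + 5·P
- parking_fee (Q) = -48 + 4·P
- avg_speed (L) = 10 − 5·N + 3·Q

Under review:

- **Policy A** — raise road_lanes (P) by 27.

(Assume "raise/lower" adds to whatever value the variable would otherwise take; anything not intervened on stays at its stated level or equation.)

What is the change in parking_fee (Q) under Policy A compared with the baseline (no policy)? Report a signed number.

108

Baseline:
  P = 69
  Q = -48 + 4·69 = 228
Policy A (P + 27):
  P = 69 + 27 = 96
  Q = -48 + 4·96 = 336
Change in Q: 336 − 228 = 108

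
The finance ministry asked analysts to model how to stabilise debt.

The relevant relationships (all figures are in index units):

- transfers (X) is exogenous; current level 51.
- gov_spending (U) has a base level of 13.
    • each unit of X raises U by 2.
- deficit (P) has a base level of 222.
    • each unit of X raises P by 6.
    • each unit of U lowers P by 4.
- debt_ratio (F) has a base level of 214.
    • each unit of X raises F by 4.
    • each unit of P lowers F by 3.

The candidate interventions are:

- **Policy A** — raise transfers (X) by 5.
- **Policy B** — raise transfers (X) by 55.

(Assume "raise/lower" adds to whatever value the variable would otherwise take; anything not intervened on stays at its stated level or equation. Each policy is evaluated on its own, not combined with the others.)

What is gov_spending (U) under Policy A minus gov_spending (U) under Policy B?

Policy A (X + 5):
  X = 51 + 5 = 56
  U = 13 + 2·56 = 125
Policy B (X + 55):
  X = 51 + 55 = 106
  U = 13 + 2·106 = 225
U: 125 − 225 = -100

-100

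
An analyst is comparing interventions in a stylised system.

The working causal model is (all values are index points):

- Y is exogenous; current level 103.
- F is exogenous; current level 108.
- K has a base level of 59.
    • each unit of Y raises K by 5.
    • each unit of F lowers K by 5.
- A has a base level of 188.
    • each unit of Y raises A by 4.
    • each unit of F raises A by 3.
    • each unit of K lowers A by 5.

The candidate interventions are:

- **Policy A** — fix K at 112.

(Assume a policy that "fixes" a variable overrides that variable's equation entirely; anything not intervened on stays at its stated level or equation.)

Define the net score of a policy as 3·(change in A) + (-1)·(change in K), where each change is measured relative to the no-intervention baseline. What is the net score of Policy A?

-1248

Baseline:
  Y = 103
  F = 108
  K = 59 + 5·103 − 5·108 = 34
  A = 188 + 4·103 + 3·108 − 5·34 = 754
Policy A (K := 112):
  Y = 103
  F = 108
  K = 112
  A = 188 + 4·103 + 3·108 − 5·112 = 364
ΔA = 364 − 754 = -390; ΔK = 112 − 34 = 78
Score = 3·(-390) + (-1)·78 = -1248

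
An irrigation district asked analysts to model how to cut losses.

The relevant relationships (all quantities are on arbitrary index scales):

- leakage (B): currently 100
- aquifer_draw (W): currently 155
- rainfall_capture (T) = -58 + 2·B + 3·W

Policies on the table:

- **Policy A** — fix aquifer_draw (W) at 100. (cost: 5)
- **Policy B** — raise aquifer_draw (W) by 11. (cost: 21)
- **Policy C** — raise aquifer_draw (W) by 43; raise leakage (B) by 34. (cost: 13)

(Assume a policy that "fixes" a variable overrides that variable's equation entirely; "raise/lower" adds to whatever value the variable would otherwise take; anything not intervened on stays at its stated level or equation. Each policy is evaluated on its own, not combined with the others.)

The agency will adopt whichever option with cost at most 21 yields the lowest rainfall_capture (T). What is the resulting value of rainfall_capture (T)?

Policy A (W := 100):
  B = 100
  W = 100
  T = -58 + 2·100 + 3·100 = 442
Policy B (W + 11):
  B = 100
  W = 155 + 11 = 166
  T = -58 + 2·100 + 3·166 = 640
Policy C (W + 43, B + 34):
  B = 100 + 34 = 134
  W = 155 + 43 = 198
  T = -58 + 2·134 + 3·198 = 804
Comparing — Policy A: T=442, Policy B: T=640, Policy C: T=804. Lowest is 442 (Policy A).

442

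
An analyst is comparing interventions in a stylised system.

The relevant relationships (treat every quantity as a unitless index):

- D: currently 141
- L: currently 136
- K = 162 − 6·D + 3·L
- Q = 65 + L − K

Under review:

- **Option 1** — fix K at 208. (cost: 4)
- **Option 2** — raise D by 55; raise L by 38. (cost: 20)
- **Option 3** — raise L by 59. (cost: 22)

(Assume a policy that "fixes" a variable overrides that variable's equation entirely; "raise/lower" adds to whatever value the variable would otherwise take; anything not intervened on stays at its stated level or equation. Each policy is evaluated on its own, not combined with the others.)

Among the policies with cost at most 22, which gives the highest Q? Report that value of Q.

731

Option 1 (K := 208):
  D = 141
  L = 136
  K = 208
  Q = 65 + 136 − 208 = -7
Option 2 (D + 55, L + 38):
  D = 141 + 55 = 196
  L = 136 + 38 = 174
  K = 162 − 6·196 + 3·174 = -492
  Q = 65 + 174 − (-492) = 731
Option 3 (L + 59):
  D = 141
  L = 136 + 59 = 195
  K = 162 − 6·141 + 3·195 = -99
  Q = 65 + 195 − (-99) = 359
Comparing — Option 1: Q=-7, Option 2: Q=731, Option 3: Q=359. Highest is 731 (Option 2).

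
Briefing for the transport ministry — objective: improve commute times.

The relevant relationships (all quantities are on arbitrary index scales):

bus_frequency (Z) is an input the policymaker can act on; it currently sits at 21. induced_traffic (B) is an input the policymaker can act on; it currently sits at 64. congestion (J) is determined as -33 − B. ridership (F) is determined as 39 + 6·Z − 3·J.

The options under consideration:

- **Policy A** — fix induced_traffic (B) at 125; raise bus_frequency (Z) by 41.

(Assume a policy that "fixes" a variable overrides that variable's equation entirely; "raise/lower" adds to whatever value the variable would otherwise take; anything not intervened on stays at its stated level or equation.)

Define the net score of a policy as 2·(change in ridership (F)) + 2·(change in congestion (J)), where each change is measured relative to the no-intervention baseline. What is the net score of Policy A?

Baseline:
  Z = 21
  B = 64
  J = -33 − 64 = -97
  F = 39 + 6·21 − 3·(-97) = 456
Policy A (B := 125, Z + 41):
  Z = 21 + 41 = 62
  B = 125
  J = -33 − 125 = -158
  F = 39 + 6·62 − 3·(-158) = 885
ΔF = 885 − 456 = 429; ΔJ = -158 − (-97) = -61
Score = 2·429 + 2·(-61) = 736

736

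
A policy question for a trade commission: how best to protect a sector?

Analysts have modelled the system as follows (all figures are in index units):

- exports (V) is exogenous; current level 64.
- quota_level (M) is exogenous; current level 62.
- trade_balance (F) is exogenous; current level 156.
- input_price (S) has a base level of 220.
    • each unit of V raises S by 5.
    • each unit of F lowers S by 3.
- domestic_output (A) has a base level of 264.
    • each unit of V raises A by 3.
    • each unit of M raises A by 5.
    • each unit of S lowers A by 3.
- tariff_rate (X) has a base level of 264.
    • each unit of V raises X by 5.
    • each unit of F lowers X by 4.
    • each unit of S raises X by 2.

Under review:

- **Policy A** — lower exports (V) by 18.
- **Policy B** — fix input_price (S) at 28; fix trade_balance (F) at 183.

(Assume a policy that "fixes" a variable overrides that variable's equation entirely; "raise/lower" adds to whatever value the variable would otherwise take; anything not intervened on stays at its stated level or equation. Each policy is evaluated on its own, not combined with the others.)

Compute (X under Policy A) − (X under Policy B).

-74

Policy A (V − 18):
  V = 64 − 18 = 46
  F = 156
  S = 220 + 5·46 − 3·156 = -18
  X = 264 + 5·46 − 4·156 + 2·(-18) = -166
Policy B (S := 28, F := 183):
  V = 64
  F = 183
  S = 28
  X = 264 + 5·64 − 4·183 + 2·28 = -92
X: -166 − (-92) = -74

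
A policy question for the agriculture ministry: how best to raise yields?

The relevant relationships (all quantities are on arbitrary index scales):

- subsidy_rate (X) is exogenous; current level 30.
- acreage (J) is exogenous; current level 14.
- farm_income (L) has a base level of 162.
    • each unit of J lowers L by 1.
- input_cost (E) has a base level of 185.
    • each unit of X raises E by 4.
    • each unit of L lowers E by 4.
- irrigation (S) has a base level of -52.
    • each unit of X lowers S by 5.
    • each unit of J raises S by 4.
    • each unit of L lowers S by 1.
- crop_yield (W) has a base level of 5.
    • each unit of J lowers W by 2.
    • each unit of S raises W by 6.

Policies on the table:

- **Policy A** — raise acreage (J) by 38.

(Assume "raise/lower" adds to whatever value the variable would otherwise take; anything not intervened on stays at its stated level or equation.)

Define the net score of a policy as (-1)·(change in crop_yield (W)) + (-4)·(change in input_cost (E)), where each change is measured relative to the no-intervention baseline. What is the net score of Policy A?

Baseline:
  X = 30
  J = 14
  L = 162 − 14 = 148
  E = 185 + 4·30 − 4·148 = -287
  S = -52 − 5·30 + 4·14 − 148 = -294
  W = 5 − 2·14 + 6·(-294) = -1787
Policy A (J + 38):
  X = 30
  J = 14 + 38 = 52
  L = 162 − 52 = 110
  E = 185 + 4·30 − 4·110 = -135
  S = -52 − 5·30 + 4·52 − 110 = -104
  W = 5 − 2·52 + 6·(-104) = -723
ΔW = -723 − (-1787) = 1064; ΔE = -135 − (-287) = 152
Score = (-1)·1064 + (-4)·152 = -1672

-1672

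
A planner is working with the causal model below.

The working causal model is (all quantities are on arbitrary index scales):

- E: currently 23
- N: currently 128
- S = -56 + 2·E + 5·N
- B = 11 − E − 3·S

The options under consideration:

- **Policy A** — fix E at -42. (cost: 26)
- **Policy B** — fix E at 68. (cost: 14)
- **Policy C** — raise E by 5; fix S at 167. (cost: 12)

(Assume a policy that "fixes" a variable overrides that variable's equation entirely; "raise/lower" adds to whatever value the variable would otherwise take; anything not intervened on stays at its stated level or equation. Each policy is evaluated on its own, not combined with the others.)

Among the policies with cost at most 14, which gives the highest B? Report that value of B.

-518

Policy B (E := 68):
  E = 68
  N = 128
  S = -56 + 2·68 + 5·128 = 720
  B = 11 − 68 − 3·720 = -2217
Policy C (E + 5, S := 167):
  E = 23 + 5 = 28
  N = 128
  S = 167
  B = 11 − 28 − 3·167 = -518
Comparing — Policy B: B=-2217, Policy C: B=-518. Highest is -518 (Policy C).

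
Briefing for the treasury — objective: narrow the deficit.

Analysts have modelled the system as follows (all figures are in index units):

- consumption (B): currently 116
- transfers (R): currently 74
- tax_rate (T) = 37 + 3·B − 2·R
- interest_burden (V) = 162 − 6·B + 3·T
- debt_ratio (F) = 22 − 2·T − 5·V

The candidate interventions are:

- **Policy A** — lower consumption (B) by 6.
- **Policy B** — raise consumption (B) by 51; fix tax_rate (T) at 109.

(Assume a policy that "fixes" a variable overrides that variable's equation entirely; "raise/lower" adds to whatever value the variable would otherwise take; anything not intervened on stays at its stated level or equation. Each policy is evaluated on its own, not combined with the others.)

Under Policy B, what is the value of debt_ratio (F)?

Policy B (B + 51, T := 109):
  B = 116 + 51 = 167
  R = 74
  T = 109
  V = 162 − 6·167 + 3·109 = -513
  F = 22 − 2·109 − 5·(-513) = 2369

2369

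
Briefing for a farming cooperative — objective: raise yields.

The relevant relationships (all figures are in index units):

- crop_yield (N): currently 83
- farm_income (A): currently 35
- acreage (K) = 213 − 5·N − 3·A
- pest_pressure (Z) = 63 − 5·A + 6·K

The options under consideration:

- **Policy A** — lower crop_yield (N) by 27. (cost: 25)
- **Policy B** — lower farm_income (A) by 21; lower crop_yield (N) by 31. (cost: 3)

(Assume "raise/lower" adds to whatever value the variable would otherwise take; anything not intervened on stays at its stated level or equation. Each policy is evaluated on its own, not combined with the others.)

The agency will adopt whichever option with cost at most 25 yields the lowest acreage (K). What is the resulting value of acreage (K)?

Policy A (N − 27):
  N = 83 − 27 = 56
  A = 35
  K = 213 − 5·56 − 3·35 = -172
Policy B (A − 21, N − 31):
  N = 83 − 31 = 52
  A = 35 − 21 = 14
  K = 213 − 5·52 − 3·14 = -89
Comparing — Policy A: K=-172, Policy B: K=-89. Lowest is -172 (Policy A).

-172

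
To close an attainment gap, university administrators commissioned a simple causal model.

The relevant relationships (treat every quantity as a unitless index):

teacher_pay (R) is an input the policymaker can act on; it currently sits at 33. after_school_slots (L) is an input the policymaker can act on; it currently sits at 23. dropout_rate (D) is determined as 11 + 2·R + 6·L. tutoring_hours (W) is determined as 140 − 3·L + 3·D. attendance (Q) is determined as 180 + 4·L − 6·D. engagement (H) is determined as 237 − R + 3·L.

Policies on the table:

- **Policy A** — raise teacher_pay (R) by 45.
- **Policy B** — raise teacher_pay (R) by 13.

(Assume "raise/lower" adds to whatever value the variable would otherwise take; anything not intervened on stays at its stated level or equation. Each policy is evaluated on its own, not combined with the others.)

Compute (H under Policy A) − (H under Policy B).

Policy A (R + 45):
  R = 33 + 45 = 78
  L = 23
  H = 237 − 78 + 3·23 = 228
Policy B (R + 13):
  R = 33 + 13 = 46
  L = 23
  H = 237 − 46 + 3·23 = 260
H: 228 − 260 = -32

-32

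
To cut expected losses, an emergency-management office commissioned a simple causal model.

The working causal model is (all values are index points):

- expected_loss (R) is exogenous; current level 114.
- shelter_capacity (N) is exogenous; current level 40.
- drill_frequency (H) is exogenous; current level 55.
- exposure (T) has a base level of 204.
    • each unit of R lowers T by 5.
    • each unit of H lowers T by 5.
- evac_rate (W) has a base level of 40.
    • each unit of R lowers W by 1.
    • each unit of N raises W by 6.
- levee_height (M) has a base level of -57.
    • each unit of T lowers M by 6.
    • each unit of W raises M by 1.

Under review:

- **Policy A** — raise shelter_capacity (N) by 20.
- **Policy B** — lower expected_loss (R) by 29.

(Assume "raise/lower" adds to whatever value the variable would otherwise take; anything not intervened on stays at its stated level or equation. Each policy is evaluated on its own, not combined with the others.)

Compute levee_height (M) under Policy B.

Policy B (R − 29):
  R = 114 − 29 = 85
  N = 40
  H = 55
  T = 204 − 5·85 − 5·55 = -496
  W = 40 − 85 + 6·40 = 195
  M = -57 − 6·(-496) + 195 = 3114

3114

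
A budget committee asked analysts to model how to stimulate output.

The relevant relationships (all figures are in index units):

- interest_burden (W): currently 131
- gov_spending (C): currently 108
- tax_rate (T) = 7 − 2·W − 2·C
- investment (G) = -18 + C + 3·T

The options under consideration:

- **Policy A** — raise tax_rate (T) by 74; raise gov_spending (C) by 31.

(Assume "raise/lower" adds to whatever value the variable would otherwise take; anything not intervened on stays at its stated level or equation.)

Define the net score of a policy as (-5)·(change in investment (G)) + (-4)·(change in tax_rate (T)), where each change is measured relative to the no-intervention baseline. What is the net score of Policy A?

-383

Baseline:
  W = 131
  C = 108
  T = 7 − 2·131 − 2·108 = -471
  G = -18 + 108 + 3·(-471) = -1323
Policy A (T + 74, C + 31):
  W = 131
  C = 108 + 31 = 139
  T = 7 − 2·131 − 2·139 (+74 from intervention) = -459
  G = -18 + 139 + 3·(-459) = -1256
ΔG = -1256 − (-1323) = 67; ΔT = -459 − (-471) = 12
Score = (-5)·67 + (-4)·12 = -383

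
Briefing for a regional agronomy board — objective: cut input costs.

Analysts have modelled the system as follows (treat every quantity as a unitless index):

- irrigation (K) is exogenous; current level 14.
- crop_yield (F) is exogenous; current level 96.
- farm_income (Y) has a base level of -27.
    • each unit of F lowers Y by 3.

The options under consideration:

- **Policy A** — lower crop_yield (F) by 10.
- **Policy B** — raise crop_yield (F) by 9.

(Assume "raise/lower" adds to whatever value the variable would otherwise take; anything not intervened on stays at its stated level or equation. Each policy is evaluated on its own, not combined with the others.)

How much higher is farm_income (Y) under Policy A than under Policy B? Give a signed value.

Policy A (F − 10):
  F = 96 − 10 = 86
  Y = -27 − 3·86 = -285
Policy B (F + 9):
  F = 96 + 9 = 105
  Y = -27 − 3·105 = -342
Y: -285 − (-342) = 57

57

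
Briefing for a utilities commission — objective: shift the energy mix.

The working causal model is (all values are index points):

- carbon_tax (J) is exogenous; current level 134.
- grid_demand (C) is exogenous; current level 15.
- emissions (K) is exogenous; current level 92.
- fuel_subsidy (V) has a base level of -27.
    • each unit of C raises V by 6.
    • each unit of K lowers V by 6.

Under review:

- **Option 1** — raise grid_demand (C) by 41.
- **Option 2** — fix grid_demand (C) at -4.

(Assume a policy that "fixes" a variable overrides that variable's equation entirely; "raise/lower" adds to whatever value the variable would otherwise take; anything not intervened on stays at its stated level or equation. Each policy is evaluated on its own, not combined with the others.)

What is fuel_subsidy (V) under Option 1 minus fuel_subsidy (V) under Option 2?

360

Option 1 (C + 41):
  C = 15 + 41 = 56
  K = 92
  V = -27 + 6·56 − 6·92 = -243
Option 2 (C := -4):
  C = -4
  K = 92
  V = -27 + 6·(-4) − 6·92 = -603
V: -243 − (-603) = 360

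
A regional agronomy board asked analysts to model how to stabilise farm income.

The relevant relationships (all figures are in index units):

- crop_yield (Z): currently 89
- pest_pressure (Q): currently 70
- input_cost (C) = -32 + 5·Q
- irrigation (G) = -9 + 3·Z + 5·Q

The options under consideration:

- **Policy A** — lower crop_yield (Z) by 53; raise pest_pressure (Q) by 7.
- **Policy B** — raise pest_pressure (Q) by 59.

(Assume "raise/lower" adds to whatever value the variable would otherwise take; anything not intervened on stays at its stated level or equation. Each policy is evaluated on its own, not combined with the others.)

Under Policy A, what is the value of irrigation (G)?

Policy A (Z − 53, Q + 7):
  Z = 89 − 53 = 36
  Q = 70 + 7 = 77
  G = -9 + 3·36 + 5·77 = 484

484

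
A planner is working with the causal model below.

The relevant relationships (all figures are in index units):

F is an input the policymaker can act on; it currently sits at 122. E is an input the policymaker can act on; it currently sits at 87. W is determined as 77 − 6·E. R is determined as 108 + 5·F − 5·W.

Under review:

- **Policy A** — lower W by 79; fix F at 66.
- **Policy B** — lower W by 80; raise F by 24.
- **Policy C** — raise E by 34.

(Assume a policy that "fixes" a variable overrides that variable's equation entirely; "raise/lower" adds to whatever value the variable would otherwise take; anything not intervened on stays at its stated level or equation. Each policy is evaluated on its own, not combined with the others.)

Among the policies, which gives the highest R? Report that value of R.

Policy A (W − 79, F := 66):
  F = 66
  E = 87
  W = 77 − 6·87 (−79 from intervention) = -524
  R = 108 + 5·66 − 5·(-524) = 3058
Policy B (W − 80, F + 24):
  F = 122 + 24 = 146
  E = 87
  W = 77 − 6·87 (−80 from intervention) = -525
  R = 108 + 5·146 − 5·(-525) = 3463
Policy C (E + 34):
  F = 122
  E = 87 + 34 = 121
  W = 77 − 6·121 = -649
  R = 108 + 5·122 − 5·(-649) = 3963
Comparing — Policy A: R=3058, Policy B: R=3463, Policy C: R=3963. Highest is 3963 (Policy C).

3963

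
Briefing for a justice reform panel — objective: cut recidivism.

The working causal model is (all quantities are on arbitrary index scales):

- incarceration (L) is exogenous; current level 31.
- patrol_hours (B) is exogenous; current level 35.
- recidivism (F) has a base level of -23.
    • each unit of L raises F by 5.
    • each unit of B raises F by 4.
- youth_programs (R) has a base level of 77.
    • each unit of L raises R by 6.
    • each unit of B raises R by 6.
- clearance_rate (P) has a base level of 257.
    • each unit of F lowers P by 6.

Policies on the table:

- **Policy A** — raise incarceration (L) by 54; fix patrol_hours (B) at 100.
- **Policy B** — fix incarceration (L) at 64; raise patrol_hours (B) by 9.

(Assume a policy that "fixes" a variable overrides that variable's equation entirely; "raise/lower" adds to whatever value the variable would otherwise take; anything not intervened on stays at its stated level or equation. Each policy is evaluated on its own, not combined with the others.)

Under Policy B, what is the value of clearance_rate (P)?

Policy B (L := 64, B + 9):
  L = 64
  B = 35 + 9 = 44
  F = -23 + 5·64 + 4·44 = 473
  P = 257 − 6·473 = -2581

-2581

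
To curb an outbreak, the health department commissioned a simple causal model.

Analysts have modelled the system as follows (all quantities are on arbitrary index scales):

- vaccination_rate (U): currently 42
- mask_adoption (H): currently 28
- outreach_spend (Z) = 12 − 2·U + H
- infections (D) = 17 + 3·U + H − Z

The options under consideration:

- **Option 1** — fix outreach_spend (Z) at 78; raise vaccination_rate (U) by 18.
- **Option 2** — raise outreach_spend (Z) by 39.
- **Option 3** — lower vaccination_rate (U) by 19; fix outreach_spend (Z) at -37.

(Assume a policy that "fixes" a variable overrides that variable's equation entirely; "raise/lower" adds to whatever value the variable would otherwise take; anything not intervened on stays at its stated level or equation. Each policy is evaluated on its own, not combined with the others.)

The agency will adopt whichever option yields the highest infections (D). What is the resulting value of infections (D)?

176

Option 1 (Z := 78, U + 18):
  U = 42 + 18 = 60
  H = 28
  Z = 78
  D = 17 + 3·60 + 28 − 78 = 147
Option 2 (Z + 39):
  U = 42
  H = 28
  Z = 12 − 2·42 + 28 (+39 from intervention) = -5
  D = 17 + 3·42 + 28 − (-5) = 176
Option 3 (U − 19, Z := -37):
  U = 42 − 19 = 23
  H = 28
  Z = -37
  D = 17 + 3·23 + 28 − (-37) = 151
Comparing — Option 1: D=147, Option 2: D=176, Option 3: D=151. Highest is 176 (Option 2).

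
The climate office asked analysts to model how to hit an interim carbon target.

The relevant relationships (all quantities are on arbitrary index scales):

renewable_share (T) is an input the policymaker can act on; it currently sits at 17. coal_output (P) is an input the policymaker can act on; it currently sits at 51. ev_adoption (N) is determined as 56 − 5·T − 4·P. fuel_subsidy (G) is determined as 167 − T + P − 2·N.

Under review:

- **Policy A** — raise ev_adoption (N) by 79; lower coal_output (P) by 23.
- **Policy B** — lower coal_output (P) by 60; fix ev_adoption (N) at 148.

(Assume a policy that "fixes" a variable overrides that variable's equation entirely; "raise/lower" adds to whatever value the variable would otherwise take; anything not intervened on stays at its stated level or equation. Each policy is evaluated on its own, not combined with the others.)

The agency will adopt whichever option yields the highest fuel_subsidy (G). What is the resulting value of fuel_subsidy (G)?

302

Policy A (N + 79, P − 23):
  T = 17
  P = 51 − 23 = 28
  N = 56 − 5·17 − 4·28 (+79 from intervention) = -62
  G = 167 − 17 + 28 − 2·(-62) = 302
Policy B (P − 60, N := 148):
  T = 17
  P = 51 − 60 = -9
  N = 148
  G = 167 − 17 + (-9) − 2·148 = -155
Comparing — Policy A: G=302, Policy B: G=-155. Highest is 302 (Policy A).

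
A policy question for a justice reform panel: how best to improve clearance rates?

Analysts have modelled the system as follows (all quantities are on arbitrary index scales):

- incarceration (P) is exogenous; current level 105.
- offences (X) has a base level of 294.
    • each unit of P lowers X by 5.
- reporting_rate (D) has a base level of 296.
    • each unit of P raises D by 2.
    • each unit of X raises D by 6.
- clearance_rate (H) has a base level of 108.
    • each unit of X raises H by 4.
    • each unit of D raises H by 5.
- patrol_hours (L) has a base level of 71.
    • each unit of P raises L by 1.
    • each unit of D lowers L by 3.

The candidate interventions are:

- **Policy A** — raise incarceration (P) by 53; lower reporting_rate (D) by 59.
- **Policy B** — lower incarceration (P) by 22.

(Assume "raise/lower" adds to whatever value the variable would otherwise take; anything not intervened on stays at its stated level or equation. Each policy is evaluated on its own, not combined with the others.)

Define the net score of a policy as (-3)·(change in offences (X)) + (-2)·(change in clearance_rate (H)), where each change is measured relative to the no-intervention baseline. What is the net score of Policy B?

Baseline:
  P = 105
  X = 294 − 5·105 = -231
  D = 296 + 2·105 + 6·(-231) = -880
  H = 108 + 4·(-231) + 5·(-880) = -5216
Policy B (P − 22):
  P = 105 − 22 = 83
  X = 294 − 5·83 = -121
  D = 296 + 2·83 + 6·(-121) = -264
  H = 108 + 4·(-121) + 5·(-264) = -1696
ΔX = -121 − (-231) = 110; ΔH = -1696 − (-5216) = 3520
Score = (-3)·110 + (-2)·3520 = -7370

-7370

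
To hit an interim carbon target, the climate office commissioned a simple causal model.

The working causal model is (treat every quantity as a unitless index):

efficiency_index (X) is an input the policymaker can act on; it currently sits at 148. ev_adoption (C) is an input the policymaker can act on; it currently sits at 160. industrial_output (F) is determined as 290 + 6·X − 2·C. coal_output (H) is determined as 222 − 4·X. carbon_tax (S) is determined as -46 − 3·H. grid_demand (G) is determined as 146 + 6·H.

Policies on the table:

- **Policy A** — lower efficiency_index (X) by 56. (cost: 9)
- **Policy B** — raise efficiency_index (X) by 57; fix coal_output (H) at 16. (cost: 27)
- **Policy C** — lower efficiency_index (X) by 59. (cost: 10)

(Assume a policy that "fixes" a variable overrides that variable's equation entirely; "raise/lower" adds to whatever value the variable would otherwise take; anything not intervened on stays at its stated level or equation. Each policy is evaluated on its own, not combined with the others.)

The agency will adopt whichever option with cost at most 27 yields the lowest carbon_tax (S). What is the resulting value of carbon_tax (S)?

Policy A (X − 56):
  X = 148 − 56 = 92
  H = 222 − 4·92 = -146
  S = -46 − 3·(-146) = 392
Policy B (X + 57, H := 16):
  X = 148 + 57 = 205
  H = 16
  S = -46 − 3·16 = -94
Policy C (X − 59):
  X = 148 − 59 = 89
  H = 222 − 4·89 = -134
  S = -46 − 3·(-134) = 356
Comparing — Policy A: S=392, Policy B: S=-94, Policy C: S=356. Lowest is -94 (Policy B).

-94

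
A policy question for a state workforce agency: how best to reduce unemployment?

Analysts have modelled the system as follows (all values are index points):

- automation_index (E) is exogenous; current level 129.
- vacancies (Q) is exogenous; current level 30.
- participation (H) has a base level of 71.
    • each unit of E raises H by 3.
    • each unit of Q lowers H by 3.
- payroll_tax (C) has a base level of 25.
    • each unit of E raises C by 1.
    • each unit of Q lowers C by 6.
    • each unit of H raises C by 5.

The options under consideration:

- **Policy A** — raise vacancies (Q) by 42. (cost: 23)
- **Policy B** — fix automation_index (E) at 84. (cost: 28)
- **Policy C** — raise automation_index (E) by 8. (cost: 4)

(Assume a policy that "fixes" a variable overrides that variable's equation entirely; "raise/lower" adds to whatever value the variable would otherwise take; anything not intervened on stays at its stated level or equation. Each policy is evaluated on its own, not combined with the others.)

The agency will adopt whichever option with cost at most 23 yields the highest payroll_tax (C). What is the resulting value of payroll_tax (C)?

1942

Policy A (Q + 42):
  E = 129
  Q = 30 + 42 = 72
  H = 71 + 3·129 − 3·72 = 242
  C = 25 + 129 − 6·72 + 5·242 = 932
Policy C (E + 8):
  E = 129 + 8 = 137
  Q = 30
  H = 71 + 3·137 − 3·30 = 392
  C = 25 + 137 − 6·30 + 5·392 = 1942
Comparing — Policy A: C=932, Policy C: C=1942. Highest is 1942 (Policy C).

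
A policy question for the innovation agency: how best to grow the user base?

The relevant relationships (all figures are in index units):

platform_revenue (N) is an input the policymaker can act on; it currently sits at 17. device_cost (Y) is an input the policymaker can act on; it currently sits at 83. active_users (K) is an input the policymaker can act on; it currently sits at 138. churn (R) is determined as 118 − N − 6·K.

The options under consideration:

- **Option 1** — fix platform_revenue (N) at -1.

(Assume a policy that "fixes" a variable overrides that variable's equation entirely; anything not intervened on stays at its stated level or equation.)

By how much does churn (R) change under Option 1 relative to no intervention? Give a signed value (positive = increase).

Baseline:
  N = 17
  K = 138
  R = 118 − 17 − 6·138 = -727
Option 1 (N := -1):
  N = -1
  K = 138
  R = 118 − (-1) − 6·138 = -709
Change in R: -709 − (-727) = 18

18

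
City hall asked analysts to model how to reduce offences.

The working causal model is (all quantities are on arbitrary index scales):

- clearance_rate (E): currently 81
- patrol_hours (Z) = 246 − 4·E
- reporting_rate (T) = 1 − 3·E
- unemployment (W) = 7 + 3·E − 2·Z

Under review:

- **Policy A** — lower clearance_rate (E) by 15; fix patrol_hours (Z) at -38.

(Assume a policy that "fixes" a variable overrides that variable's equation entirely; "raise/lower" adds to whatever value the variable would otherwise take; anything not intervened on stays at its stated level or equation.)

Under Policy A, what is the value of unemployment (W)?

281

Policy A (E − 15, Z := -38):
  E = 81 − 15 = 66
  Z = -38
  W = 7 + 3·66 − 2·(-38) = 281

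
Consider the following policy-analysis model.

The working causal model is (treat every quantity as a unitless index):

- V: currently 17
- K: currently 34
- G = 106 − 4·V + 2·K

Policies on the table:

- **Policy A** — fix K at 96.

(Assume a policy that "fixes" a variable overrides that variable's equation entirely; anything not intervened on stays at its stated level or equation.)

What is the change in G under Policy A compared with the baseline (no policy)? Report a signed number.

124

Baseline:
  V = 17
  K = 34
  G = 106 − 4·17 + 2·34 = 106
Policy A (K := 96):
  V = 17
  K = 96
  G = 106 − 4·17 + 2·96 = 230
Change in G: 230 − 106 = 124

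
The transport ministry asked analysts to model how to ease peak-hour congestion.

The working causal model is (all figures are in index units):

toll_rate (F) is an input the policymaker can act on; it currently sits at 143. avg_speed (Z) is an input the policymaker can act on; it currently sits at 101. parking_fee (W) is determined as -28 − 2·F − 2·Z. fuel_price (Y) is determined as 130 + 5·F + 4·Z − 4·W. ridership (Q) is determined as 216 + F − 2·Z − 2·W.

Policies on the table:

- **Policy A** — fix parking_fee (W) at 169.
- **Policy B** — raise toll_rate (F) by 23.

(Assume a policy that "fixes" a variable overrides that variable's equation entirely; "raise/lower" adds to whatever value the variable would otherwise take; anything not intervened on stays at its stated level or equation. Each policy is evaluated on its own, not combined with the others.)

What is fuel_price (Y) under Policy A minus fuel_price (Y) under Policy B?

-3039

Policy A (W := 169):
  F = 143
  Z = 101
  W = 169
  Y = 130 + 5·143 + 4·101 − 4·169 = 573
Policy B (F + 23):
  F = 143 + 23 = 166
  Z = 101
  W = -28 − 2·166 − 2·101 = -562
  Y = 130 + 5·166 + 4·101 − 4·(-562) = 3612
Y: 573 − 3612 = -3039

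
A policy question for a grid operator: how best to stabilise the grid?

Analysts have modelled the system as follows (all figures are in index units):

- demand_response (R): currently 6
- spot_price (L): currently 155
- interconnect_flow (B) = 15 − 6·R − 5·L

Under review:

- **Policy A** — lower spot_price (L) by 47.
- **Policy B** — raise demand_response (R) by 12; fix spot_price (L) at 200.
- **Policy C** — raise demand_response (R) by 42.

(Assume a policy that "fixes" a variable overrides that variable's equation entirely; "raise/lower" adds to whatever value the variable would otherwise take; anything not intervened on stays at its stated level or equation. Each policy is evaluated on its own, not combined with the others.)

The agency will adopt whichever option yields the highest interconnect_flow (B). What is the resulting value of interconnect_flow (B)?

-561

Policy A (L − 47):
  R = 6
  L = 155 − 47 = 108
  B = 15 − 6·6 − 5·108 = -561
Policy B (R + 12, L := 200):
  R = 6 + 12 = 18
  L = 200
  B = 15 − 6·18 − 5·200 = -1093
Policy C (R + 42):
  R = 6 + 42 = 48
  L = 155
  B = 15 − 6·48 − 5·155 = -1048
Comparing — Policy A: B=-561, Policy B: B=-1093, Policy C: B=-1048. Highest is -561 (Policy A).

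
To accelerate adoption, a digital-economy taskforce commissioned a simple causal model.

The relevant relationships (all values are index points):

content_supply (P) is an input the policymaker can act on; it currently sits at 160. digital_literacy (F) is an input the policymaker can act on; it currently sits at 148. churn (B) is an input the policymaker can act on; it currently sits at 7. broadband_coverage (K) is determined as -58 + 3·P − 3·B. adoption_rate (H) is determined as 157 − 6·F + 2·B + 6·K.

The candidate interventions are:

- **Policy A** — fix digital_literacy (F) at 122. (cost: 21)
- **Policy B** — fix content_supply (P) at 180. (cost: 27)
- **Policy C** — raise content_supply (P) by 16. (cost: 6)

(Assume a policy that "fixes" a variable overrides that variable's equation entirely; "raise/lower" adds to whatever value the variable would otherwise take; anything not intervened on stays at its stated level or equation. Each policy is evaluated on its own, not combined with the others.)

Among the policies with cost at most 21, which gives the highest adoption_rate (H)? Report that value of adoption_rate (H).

1977

Policy A (F := 122):
  P = 160
  F = 122
  B = 7
  K = -58 + 3·160 − 3·7 = 401
  H = 157 − 6·122 + 2·7 + 6·401 = 1845
Policy C (P + 16):
  P = 160 + 16 = 176
  F = 148
  B = 7
  K = -58 + 3·176 − 3·7 = 449
  H = 157 − 6·148 + 2·7 + 6·449 = 1977
Comparing — Policy A: H=1845, Policy C: H=1977. Highest is 1977 (Policy C).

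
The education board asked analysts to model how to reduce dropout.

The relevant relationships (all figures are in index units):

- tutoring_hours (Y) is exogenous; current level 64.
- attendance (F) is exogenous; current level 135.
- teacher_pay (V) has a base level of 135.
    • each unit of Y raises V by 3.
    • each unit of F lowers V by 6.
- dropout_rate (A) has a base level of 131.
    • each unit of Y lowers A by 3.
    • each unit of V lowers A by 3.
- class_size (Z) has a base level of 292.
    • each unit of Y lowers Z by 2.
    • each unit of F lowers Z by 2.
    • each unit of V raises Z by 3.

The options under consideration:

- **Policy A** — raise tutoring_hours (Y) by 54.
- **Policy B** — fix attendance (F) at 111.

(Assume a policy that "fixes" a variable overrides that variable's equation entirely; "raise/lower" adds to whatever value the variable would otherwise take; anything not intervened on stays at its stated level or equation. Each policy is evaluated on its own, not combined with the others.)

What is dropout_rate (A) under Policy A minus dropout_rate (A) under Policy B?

Policy A (Y + 54):
  Y = 64 + 54 = 118
  F = 135
  V = 135 + 3·118 − 6·135 = -321
  A = 131 − 3·118 − 3·(-321) = 740
Policy B (F := 111):
  Y = 64
  F = 111
  V = 135 + 3·64 − 6·111 = -339
  A = 131 − 3·64 − 3·(-339) = 956
A: 740 − 956 = -216

-216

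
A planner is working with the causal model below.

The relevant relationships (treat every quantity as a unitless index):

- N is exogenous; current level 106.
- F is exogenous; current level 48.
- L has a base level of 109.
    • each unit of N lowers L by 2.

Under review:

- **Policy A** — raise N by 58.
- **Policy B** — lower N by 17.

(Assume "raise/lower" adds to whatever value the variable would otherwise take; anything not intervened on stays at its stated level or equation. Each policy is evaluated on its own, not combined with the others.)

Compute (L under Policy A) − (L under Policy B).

-150

Policy A (N + 58):
  N = 106 + 58 = 164
  L = 109 − 2·164 = -219
Policy B (N − 17):
  N = 106 − 17 = 89
  L = 109 − 2·89 = -69
L: -219 − (-69) = -150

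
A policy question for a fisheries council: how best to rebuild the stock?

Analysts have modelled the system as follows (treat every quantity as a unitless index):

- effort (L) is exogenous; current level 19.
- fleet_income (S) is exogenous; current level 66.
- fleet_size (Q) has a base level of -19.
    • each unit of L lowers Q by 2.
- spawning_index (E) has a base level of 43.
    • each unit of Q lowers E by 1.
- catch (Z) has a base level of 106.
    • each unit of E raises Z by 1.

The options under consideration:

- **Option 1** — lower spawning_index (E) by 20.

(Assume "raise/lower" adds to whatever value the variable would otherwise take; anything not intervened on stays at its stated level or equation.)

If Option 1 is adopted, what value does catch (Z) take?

Option 1 (E − 20):
  L = 19
  Q = -19 − 2·19 = -57
  E = 43 − (-57) (−20 from intervention) = 80
  Z = 106 + 80 = 186

186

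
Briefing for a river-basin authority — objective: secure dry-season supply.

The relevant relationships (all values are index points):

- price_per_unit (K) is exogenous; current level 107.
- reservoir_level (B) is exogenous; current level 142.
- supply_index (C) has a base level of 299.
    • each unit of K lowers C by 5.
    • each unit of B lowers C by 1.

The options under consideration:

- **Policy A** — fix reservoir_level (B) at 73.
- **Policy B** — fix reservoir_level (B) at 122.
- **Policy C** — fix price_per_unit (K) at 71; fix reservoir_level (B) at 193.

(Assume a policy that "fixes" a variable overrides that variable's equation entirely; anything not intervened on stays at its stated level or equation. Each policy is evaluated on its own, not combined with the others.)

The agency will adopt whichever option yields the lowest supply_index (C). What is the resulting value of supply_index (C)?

-358

Policy A (B := 73):
  K = 107
  B = 73
  C = 299 − 5·107 − 73 = -309
Policy B (B := 122):
  K = 107
  B = 122
  C = 299 − 5·107 − 122 = -358
Policy C (K := 71, B := 193):
  K = 71
  B = 193
  C = 299 − 5·71 − 193 = -249
Comparing — Policy A: C=-309, Policy B: C=-358, Policy C: C=-249. Lowest is -358 (Policy B).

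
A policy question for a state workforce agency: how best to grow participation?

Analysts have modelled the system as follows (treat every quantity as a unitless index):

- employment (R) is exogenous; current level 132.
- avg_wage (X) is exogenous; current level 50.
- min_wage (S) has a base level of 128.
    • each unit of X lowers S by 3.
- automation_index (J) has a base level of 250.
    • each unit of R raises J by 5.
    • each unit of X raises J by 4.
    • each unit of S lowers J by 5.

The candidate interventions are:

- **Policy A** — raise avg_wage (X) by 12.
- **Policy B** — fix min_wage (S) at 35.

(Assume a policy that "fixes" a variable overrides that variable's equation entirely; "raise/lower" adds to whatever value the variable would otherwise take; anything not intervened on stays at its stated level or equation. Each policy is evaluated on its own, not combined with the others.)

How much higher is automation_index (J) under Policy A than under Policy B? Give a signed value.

Policy A (X + 12):
  R = 132
  X = 50 + 12 = 62
  S = 128 − 3·62 = -58
  J = 250 + 5·132 + 4·62 − 5·(-58) = 1448
Policy B (S := 35):
  R = 132
  X = 50
  S = 35
  J = 250 + 5·132 + 4·50 − 5·35 = 935
J: 1448 − 935 = 513

513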